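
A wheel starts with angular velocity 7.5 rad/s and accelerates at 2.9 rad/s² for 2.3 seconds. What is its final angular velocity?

ω = ω₀ + αt = 7.5 + 2.9 × 2.3 = 14.17 rad/s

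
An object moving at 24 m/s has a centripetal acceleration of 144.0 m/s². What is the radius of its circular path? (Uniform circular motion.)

r = v²/a_c = 24²/144.0 = 4.0 m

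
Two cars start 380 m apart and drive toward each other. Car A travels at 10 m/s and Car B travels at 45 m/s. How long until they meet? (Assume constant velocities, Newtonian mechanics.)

Combined speed: v_combined = 10 + 45 = 55 m/s
Time to meet: t = d/v_combined = 380/55 = 6.91 s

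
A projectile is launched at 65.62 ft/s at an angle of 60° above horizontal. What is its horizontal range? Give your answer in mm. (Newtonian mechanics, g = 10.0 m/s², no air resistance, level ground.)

v₀ = 65.62 ft/s × 0.3048 = 20.001 m/s
R = v₀² × sin(2θ) / g = 20.001² × sin(2 × 60°) / 10.0 = 400.04 × 0.866025 / 10.0 = 34.6445 m
R = 34.6445 m / 0.001 = 34640 mm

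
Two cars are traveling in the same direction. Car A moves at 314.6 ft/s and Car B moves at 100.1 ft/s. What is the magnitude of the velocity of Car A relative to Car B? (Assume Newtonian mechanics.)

v_rel = |v_A - v_B| = |314.6 - 100.1| = 214.5 ft/s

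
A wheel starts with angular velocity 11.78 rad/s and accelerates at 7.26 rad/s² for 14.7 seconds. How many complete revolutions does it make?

θ = ω₀t + ½αt² = 11.78×14.7 + ½×7.26×14.7² = 957.5727 rad
Total revolutions = θ/(2π) = 957.5727/(2π) = 152.4
Complete revolutions = ⌊152.4⌋ = 152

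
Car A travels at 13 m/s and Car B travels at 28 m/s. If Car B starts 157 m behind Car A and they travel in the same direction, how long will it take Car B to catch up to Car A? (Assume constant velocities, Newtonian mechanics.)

Relative speed: v_rel = 28 - 13 = 15 m/s
Time to catch: t = d₀/v_rel = 157/15 = 10.47 s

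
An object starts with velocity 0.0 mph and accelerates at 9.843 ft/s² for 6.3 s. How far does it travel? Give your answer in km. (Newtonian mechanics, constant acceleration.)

v₀ = 0.0 mph × 0.44704 = 0.0 m/s
a = 9.843 ft/s² × 0.3048 = 3.00015 m/s²
d = v₀ × t + ½ × a × t² = 0.0 × 6.3 + 0.5 × 3.00015 × 6.3² = 59.538 m
d = 59.538 m / 1000.0 = 0.05954 km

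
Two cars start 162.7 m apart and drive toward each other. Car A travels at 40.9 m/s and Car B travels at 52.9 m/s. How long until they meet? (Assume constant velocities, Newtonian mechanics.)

Combined speed: v_combined = 40.9 + 52.9 = 93.8 m/s
Time to meet: t = d/v_combined = 162.7/93.8 = 1.73 s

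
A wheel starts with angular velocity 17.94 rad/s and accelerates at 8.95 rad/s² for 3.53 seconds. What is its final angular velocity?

ω = ω₀ + αt = 17.94 + 8.95 × 3.53 = 49.53 rad/s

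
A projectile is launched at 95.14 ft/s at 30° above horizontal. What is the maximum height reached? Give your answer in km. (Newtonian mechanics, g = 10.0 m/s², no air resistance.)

v₀ = 95.14 ft/s × 0.3048 = 28.9987 m/s
H = v₀² × sin²(θ) / (2g) = 28.9987² × sin(30°)² / (2 × 10.0) = 840.925 × 0.25 / 20.0 = 10.5116 m
H = 10.5116 m / 1000.0 = 0.01051 km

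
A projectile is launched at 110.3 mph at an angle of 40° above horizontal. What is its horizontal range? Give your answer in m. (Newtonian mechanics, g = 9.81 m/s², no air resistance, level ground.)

v₀ = 110.3 mph × 0.44704 = 49.3085 m/s
R = v₀² × sin(2θ) / g = 49.3085² × sin(2 × 40°) / 9.81 = 2431.33 × 0.984808 / 9.81 = 244.1 m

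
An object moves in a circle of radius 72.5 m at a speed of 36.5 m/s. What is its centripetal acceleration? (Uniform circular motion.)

a_c = v²/r = 36.5²/72.5 = 1332.25/72.5 = 18.38 m/s²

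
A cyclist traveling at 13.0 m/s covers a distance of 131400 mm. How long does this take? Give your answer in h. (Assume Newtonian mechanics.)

d = 131400 mm × 0.001 = 131.4 m
t = d / v = 131.4 / 13.0 = 10.1077 s
t = 10.1077 s / 3600.0 = 0.002808 h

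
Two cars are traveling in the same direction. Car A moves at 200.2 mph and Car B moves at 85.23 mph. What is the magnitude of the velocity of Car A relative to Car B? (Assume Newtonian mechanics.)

v_rel = |v_A - v_B| = |200.2 - 85.23| = 114.97 mph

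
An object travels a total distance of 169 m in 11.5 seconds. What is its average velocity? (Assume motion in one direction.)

v_avg = Δd / Δt = 169 / 11.5 = 14.7 m/s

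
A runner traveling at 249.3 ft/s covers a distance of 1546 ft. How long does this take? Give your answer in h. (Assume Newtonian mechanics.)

d = 1546 ft × 0.3048 = 471.221 m
v = 249.3 ft/s × 0.3048 = 75.9866 m/s
t = d / v = 471.221 / 75.9866 = 6.20137 s
t = 6.20137 s / 3600.0 = 0.001723 h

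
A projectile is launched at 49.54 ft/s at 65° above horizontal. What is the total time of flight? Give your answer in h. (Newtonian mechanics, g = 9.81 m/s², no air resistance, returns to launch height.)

v₀ = 49.54 ft/s × 0.3048 = 15.0998 m/s
T = 2 × v₀ × sin(θ) / g = 2 × 15.0998 × sin(65°) / 9.81 = 2 × 15.0998 × 0.906308 / 9.81 = 2.79002 s
T = 2.79002 s / 3600.0 = 0.000775 h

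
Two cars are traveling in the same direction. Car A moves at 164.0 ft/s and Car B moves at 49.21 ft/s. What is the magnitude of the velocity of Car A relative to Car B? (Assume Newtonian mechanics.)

v_rel = |v_A - v_B| = |164.0 - 49.21| = 114.79 ft/s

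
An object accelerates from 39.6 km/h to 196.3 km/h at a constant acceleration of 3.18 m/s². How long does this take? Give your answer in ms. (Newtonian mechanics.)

v₀ = 39.6 km/h × 0.2777777777777778 = 11.0 m/s
v = 196.3 km/h × 0.2777777777777778 = 54.5278 m/s
t = (v - v₀) / a = (54.5278 - 11.0) / 3.18 = 13.688 s
t = 13.688 s / 0.001 = 13690 ms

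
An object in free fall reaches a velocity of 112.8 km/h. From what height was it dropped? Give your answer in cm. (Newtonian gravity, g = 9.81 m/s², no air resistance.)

v = 112.8 km/h × 0.2777777777777778 = 31.3333 m/s
h = v² / (2g) = 31.3333² / (2 × 9.81) = 50.0395 m
h = 50.0395 m / 0.01 = 5004 cm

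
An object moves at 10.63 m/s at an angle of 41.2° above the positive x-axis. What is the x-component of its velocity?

vₓ = v cos(θ) = 10.63 × cos(41.2°) = 8.0 m/s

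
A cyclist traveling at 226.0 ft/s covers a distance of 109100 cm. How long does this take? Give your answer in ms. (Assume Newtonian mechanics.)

d = 109100 cm × 0.01 = 1091.0 m
v = 226.0 ft/s × 0.3048 = 68.8848 m/s
t = d / v = 1091.0 / 68.8848 = 15.838 s
t = 15.838 s / 0.001 = 15840 ms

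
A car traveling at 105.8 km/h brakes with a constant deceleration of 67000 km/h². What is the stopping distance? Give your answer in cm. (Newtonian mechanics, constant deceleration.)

v₀ = 105.8 km/h × 0.2777777777777778 = 29.3889 m/s
a = 67000 km/h² × 7.716049382716049e-05 = 5.16975 m/s²
d = v₀² / (2a) = 29.3889² / (2 × 5.16975) = 863.707 / 10.3395 = 83.5347 m
d = 83.5347 m / 0.01 = 8353 cm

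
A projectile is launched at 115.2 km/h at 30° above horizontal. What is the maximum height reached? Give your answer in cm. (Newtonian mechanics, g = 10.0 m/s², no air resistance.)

v₀ = 115.2 km/h × 0.2777777777777778 = 32.0 m/s
H = v₀² × sin²(θ) / (2g) = 32.0² × sin(30°)² / (2 × 10.0) = 1024.0 × 0.25 / 20.0 = 12.8 m
H = 12.8 m / 0.01 = 1280 cm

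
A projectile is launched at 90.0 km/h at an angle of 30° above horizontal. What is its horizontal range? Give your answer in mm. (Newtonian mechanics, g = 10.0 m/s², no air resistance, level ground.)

v₀ = 90.0 km/h × 0.2777777777777778 = 25.0 m/s
R = v₀² × sin(2θ) / g = 25.0² × sin(2 × 30°) / 10.0 = 625.0 × 0.866025 / 10.0 = 54.1266 m
R = 54.1266 m / 0.001 = 54130 mm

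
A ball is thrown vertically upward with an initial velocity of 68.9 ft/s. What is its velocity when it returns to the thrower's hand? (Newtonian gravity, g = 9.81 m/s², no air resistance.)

By conservation of energy (no air resistance), the ball returns to the throw height with the same speed as launch, but directed downward.
|v_ground| = v₀ = 68.9 ft/s
v_ground = 68.9 ft/s (downward)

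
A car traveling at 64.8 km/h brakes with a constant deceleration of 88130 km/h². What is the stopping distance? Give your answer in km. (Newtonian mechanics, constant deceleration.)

v₀ = 64.8 km/h × 0.2777777777777778 = 18.0 m/s
a = 88130 km/h² × 7.716049382716049e-05 = 6.80015 m/s²
d = v₀² / (2a) = 18.0² / (2 × 6.80015) = 324.0 / 13.6003 = 23.823 m
d = 23.823 m / 1000.0 = 0.02382 km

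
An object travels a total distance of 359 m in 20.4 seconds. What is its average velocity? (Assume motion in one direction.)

v_avg = Δd / Δt = 359 / 20.4 = 17.6 m/s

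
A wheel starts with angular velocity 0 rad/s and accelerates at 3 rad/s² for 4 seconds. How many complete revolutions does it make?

θ = ω₀t + ½αt² = 0×4 + ½×3×4² = 24.0 rad
Total revolutions = θ/(2π) = 24.0/(2π) = 3.82
Complete revolutions = ⌊3.82⌋ = 3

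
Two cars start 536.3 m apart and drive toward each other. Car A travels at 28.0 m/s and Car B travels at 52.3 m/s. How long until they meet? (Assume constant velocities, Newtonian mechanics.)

Combined speed: v_combined = 28.0 + 52.3 = 80.3 m/s
Time to meet: t = d/v_combined = 536.3/80.3 = 6.68 s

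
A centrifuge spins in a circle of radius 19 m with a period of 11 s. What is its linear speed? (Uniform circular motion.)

v = 2πr/T = 2π×19/11 = 10.85 m/s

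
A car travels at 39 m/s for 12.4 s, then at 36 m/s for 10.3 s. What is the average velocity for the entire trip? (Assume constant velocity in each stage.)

d₁ = v₁t₁ = 39 × 12.4 = 483.6 m
d₂ = v₂t₂ = 36 × 10.3 = 370.8 m
d_total = 854.4 m, t_total = 22.7 s
v_avg = d_total/t_total = 854.4/22.7 = 37.64 m/s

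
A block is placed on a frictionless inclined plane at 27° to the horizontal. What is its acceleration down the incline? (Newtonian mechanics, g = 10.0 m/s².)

a = g sin(θ) = 10.0 × sin(27°) = 10.0 × 0.454 = 4.54 m/s²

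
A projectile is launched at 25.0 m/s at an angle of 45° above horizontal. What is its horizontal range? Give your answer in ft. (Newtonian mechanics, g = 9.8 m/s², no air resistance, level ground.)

R = v₀² × sin(2θ) / g = 25.0² × sin(2 × 45°) / 9.8 = 625.0 × 1.0 / 9.8 = 63.7755 m
R = 63.7755 m / 0.3048 = 209.2 ft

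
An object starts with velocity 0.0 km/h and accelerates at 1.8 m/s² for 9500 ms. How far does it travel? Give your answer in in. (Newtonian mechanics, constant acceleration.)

v₀ = 0.0 km/h × 0.2777777777777778 = 0.0 m/s
t = 9500 ms × 0.001 = 9.5 s
d = v₀ × t + ½ × a × t² = 0.0 × 9.5 + 0.5 × 1.8 × 9.5² = 81.225 m
d = 81.225 m / 0.0254 = 3198 in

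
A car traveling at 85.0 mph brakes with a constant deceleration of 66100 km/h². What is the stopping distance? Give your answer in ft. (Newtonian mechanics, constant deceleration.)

v₀ = 85.0 mph × 0.44704 = 37.9984 m/s
a = 66100 km/h² × 7.716049382716049e-05 = 5.10031 m/s²
d = v₀² / (2a) = 37.9984² / (2 × 5.10031) = 1443.88 / 10.2006 = 141.549 m
d = 141.549 m / 0.3048 = 464.4 ft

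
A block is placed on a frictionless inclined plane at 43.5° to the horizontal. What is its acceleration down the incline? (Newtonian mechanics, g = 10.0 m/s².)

a = g sin(θ) = 10.0 × sin(43.5°) = 10.0 × 0.6884 = 6.88 m/s²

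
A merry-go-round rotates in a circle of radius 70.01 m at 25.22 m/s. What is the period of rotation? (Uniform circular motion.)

T = 2πr/v = 2π×70.01/25.22 = 17.44 s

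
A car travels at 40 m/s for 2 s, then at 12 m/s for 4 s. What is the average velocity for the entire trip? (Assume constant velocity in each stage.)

d₁ = v₁t₁ = 40 × 2 = 80 m
d₂ = v₂t₂ = 12 × 4 = 48 m
d_total = 128 m, t_total = 6 s
v_avg = d_total/t_total = 128/6 = 21.33 m/s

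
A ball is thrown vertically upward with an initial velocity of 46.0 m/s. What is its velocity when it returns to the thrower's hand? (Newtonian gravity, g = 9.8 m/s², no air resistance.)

By conservation of energy (no air resistance), the ball returns to the throw height with the same speed as launch, but directed downward.
|v_ground| = v₀ = 46.0 m/s
v_ground = 46.0 m/s (downward)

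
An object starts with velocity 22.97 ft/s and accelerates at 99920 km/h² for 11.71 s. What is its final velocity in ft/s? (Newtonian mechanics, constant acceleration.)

v₀ = 22.97 ft/s × 0.3048 = 7.00126 m/s
a = 99920 km/h² × 7.716049382716049e-05 = 7.70988 m/s²
v = v₀ + a × t = 7.00126 + 7.70988 × 11.71 = 97.284 m/s
v = 97.284 m/s / 0.3048 = 319.2 ft/s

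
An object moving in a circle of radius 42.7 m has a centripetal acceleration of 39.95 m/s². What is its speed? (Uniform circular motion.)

v = √(a_c × r) = √(39.95 × 42.7) = 41.3 m/s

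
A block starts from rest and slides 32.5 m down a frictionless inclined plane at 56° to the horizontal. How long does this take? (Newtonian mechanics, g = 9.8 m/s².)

a = g sin(θ) = 9.8 × sin(56°) = 8.1246 m/s²
t = √(2d/a) = √(2 × 32.5 / 8.1246) = 2.83 s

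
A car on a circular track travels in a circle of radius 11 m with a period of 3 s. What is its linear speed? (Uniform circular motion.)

v = 2πr/T = 2π×11/3 = 23.04 m/s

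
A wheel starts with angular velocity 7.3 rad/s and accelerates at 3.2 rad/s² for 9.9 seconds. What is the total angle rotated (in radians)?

θ = ω₀t + ½αt² = 7.3×9.9 + ½×3.2×9.9² = 229.09 rad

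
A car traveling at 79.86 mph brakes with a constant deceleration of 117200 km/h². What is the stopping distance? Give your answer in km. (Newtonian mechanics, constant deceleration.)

v₀ = 79.86 mph × 0.44704 = 35.7006 m/s
a = 117200 km/h² × 7.716049382716049e-05 = 9.04321 m/s²
d = v₀² / (2a) = 35.7006² / (2 × 9.04321) = 1274.53 / 18.0864 = 70.469 m
d = 70.469 m / 1000.0 = 0.07047 km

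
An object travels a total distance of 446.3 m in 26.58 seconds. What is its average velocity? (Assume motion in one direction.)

v_avg = Δd / Δt = 446.3 / 26.58 = 16.79 m/s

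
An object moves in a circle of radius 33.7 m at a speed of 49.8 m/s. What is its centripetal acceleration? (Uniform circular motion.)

a_c = v²/r = 49.8²/33.7 = 2480.04/33.7 = 73.59 m/s²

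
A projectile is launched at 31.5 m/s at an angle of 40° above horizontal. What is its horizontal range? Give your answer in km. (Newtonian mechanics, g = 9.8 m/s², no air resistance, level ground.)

R = v₀² × sin(2θ) / g = 31.5² × sin(2 × 40°) / 9.8 = 992.25 × 0.984808 / 9.8 = 99.7118 m
R = 99.7118 m / 1000.0 = 0.09971 km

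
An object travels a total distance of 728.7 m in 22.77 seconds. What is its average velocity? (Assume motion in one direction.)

v_avg = Δd / Δt = 728.7 / 22.77 = 32.0 m/s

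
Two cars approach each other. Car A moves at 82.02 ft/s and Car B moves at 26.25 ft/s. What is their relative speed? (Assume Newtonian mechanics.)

v_rel = v_A + v_B = 82.02 + 26.25 = 108.27 ft/s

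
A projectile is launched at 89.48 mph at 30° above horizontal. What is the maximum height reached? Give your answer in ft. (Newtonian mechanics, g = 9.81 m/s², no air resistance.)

v₀ = 89.48 mph × 0.44704 = 40.0011 m/s
H = v₀² × sin²(θ) / (2g) = 40.0011² × sin(30°)² / (2 × 9.81) = 1600.09 × 0.25 / 19.62 = 20.3885 m
H = 20.3885 m / 0.3048 = 66.89 ft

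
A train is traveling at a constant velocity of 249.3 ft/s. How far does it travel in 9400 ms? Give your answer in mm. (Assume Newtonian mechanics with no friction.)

v = 249.3 ft/s × 0.3048 = 75.9866 m/s
t = 9400 ms × 0.001 = 9.4 s
d = v × t = 75.9866 × 9.4 = 714.274 m
d = 714.274 m / 0.001 = 714300 mm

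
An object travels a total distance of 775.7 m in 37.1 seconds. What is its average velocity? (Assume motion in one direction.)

v_avg = Δd / Δt = 775.7 / 37.1 = 20.91 m/s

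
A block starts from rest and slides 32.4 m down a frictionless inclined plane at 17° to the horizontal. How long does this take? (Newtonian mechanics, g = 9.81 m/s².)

a = g sin(θ) = 9.81 × sin(17°) = 2.8682 m/s²
t = √(2d/a) = √(2 × 32.4 / 2.8682) = 4.75 s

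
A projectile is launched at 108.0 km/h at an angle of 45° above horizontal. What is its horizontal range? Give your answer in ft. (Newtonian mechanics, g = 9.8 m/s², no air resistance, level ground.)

v₀ = 108.0 km/h × 0.2777777777777778 = 30.0 m/s
R = v₀² × sin(2θ) / g = 30.0² × sin(2 × 45°) / 9.8 = 900.0 × 1.0 / 9.8 = 91.8367 m
R = 91.8367 m / 0.3048 = 301.3 ft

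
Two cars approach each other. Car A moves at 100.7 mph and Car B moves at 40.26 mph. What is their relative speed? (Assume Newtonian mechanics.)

v_rel = v_A + v_B = 100.7 + 40.26 = 140.96 mph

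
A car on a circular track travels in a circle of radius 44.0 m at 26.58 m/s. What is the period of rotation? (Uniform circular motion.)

T = 2πr/v = 2π×44.0/26.58 = 10.4 s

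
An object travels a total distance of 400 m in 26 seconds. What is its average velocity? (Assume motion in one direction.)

v_avg = Δd / Δt = 400 / 26 = 15.38 m/s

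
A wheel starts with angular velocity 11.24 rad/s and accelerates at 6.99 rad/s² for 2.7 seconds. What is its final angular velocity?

ω = ω₀ + αt = 11.24 + 6.99 × 2.7 = 30.11 rad/s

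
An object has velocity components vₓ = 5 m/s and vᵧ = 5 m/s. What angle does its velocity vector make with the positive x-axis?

θ = arctan(vᵧ/vₓ) = arctan(5/5) = 45.0°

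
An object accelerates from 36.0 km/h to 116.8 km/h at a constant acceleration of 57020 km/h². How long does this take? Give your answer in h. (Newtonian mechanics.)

v₀ = 36.0 km/h × 0.2777777777777778 = 10.0 m/s
v = 116.8 km/h × 0.2777777777777778 = 32.4444 m/s
a = 57020 km/h² × 7.716049382716049e-05 = 4.39969 m/s²
t = (v - v₀) / a = (32.4444 - 10.0) / 4.39969 = 5.10136 s
t = 5.10136 s / 3600.0 = 0.001417 h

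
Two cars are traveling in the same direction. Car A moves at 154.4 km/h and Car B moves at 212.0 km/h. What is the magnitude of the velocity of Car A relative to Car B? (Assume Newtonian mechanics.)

v_rel = |v_A - v_B| = |154.4 - 212.0| = 57.6 km/h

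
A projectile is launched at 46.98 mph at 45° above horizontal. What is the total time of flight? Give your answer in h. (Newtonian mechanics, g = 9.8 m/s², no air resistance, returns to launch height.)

v₀ = 46.98 mph × 0.44704 = 21.0019 m/s
T = 2 × v₀ × sin(θ) / g = 2 × 21.0019 × sin(45°) / 9.8 = 2 × 21.0019 × 0.707107 / 9.8 = 3.03073 s
T = 3.03073 s / 3600.0 = 0.0008419 h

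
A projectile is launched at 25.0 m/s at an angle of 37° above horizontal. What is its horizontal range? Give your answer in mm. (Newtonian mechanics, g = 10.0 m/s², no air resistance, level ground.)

R = v₀² × sin(2θ) / g = 25.0² × sin(2 × 37°) / 10.0 = 625.0 × 0.961262 / 10.0 = 60.0789 m
R = 60.0789 m / 0.001 = 60080 mm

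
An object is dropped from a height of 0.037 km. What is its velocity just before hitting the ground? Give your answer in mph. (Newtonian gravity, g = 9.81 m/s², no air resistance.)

h = 0.037 km × 1000.0 = 37.0 m
v = √(2gh) = √(2 × 9.81 × 37.0) = 26.9433 m/s
v = 26.9433 m/s / 0.44704 = 60.27 mph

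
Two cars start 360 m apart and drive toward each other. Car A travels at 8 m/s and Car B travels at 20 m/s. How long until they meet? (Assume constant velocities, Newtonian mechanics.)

Combined speed: v_combined = 8 + 20 = 28 m/s
Time to meet: t = d/v_combined = 360/28 = 12.86 s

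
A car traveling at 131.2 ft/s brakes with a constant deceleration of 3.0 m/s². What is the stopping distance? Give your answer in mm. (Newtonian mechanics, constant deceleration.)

v₀ = 131.2 ft/s × 0.3048 = 39.9898 m/s
d = v₀² / (2a) = 39.9898² / (2 × 3.0) = 1599.18 / 6.0 = 266.53 m
d = 266.53 m / 0.001 = 266500 mm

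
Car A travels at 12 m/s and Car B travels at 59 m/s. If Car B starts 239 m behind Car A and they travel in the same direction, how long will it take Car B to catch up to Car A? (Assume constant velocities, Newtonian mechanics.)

Relative speed: v_rel = 59 - 12 = 47 m/s
Time to catch: t = d₀/v_rel = 239/47 = 5.09 s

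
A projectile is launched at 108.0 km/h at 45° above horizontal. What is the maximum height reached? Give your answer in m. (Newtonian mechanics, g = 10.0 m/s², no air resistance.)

v₀ = 108.0 km/h × 0.2777777777777778 = 30.0 m/s
H = v₀² × sin²(θ) / (2g) = 30.0² × sin(45°)² / (2 × 10.0) = 900.0 × 0.5 / 20.0 = 22.5 m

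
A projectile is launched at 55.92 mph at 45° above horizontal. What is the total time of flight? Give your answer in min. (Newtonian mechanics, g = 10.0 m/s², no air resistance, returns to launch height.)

v₀ = 55.92 mph × 0.44704 = 24.9985 m/s
T = 2 × v₀ × sin(θ) / g = 2 × 24.9985 × sin(45°) / 10.0 = 2 × 24.9985 × 0.707107 / 10.0 = 3.53532 s
T = 3.53532 s / 60.0 = 0.05892 min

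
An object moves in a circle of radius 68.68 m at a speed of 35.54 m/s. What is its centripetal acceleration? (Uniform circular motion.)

a_c = v²/r = 35.54²/68.68 = 1263.0916/68.68 = 18.39 m/s²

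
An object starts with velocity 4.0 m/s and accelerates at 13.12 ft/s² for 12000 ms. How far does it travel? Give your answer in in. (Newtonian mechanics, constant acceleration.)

a = 13.12 ft/s² × 0.3048 = 3.99898 m/s²
t = 12000 ms × 0.001 = 12.0 s
d = v₀ × t + ½ × a × t² = 4.0 × 12.0 + 0.5 × 3.99898 × 12.0² = 335.927 m
d = 335.927 m / 0.0254 = 13230 in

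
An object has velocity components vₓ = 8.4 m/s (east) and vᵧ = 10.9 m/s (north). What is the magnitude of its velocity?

|v| = √(vₓ² + vᵧ²) = √(8.4² + 10.9²) = √(189.37) = 13.76 m/s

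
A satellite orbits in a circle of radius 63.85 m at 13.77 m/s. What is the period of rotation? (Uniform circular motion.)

T = 2πr/v = 2π×63.85/13.77 = 29.13 s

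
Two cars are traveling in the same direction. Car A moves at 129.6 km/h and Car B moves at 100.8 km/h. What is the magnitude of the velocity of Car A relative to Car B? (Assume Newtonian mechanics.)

v_rel = |v_A - v_B| = |129.6 - 100.8| = 28.8 km/h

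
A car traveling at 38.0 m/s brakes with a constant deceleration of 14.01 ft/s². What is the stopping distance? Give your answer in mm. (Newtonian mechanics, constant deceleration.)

a = 14.01 ft/s² × 0.3048 = 4.27025 m/s²
d = v₀² / (2a) = 38.0² / (2 × 4.27025) = 1444.0 / 8.5405 = 169.077 m
d = 169.077 m / 0.001 = 169100 mm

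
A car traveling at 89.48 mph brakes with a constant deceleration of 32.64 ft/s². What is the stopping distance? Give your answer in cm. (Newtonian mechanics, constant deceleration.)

v₀ = 89.48 mph × 0.44704 = 40.0011 m/s
a = 32.64 ft/s² × 0.3048 = 9.94867 m/s²
d = v₀² / (2a) = 40.0011² / (2 × 9.94867) = 1600.09 / 19.8973 = 80.4174 m
d = 80.4174 m / 0.01 = 8042 cm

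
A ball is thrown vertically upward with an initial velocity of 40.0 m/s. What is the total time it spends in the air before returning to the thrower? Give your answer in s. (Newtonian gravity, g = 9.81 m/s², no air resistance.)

t_total = 2 × v₀ / g = 2 × 40.0 / 9.81 = 8.155 s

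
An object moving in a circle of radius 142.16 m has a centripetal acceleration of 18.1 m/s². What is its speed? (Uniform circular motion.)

v = √(a_c × r) = √(18.1 × 142.16) = 50.73 m/s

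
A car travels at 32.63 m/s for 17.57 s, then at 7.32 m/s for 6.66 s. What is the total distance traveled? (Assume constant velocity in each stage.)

d₁ = v₁t₁ = 32.63 × 17.57 = 573.3091 m
d₂ = v₂t₂ = 7.32 × 6.66 = 48.7512 m
d_total = 573.3091 + 48.7512 = 622.06 m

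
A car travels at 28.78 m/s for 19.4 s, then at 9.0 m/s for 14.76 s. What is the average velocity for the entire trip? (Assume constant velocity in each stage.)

d₁ = v₁t₁ = 28.78 × 19.4 = 558.332 m
d₂ = v₂t₂ = 9.0 × 14.76 = 132.84 m
d_total = 691.172 m, t_total = 34.16 s
v_avg = d_total/t_total = 691.172/34.16 = 20.23 m/s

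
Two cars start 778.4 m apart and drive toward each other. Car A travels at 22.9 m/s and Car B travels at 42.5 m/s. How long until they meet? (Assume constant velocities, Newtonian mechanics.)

Combined speed: v_combined = 22.9 + 42.5 = 65.4 m/s
Time to meet: t = d/v_combined = 778.4/65.4 = 11.9 s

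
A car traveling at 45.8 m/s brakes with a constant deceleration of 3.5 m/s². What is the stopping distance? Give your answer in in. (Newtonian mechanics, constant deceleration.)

d = v₀² / (2a) = 45.8² / (2 × 3.5) = 2097.64 / 7.0 = 299.663 m
d = 299.663 m / 0.0254 = 11800 in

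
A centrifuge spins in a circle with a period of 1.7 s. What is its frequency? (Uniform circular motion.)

f = 1/T = 1/1.7 = 0.5882 Hz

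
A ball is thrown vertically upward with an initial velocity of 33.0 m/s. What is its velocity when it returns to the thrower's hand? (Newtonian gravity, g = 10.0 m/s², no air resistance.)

By conservation of energy (no air resistance), the ball returns to the throw height with the same speed as launch, but directed downward.
|v_ground| = v₀ = 33.0 m/s
v_ground = 33.0 m/s (downward)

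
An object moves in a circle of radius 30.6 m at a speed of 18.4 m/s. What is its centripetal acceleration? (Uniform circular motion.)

a_c = v²/r = 18.4²/30.6 = 338.56/30.6 = 11.06 m/s²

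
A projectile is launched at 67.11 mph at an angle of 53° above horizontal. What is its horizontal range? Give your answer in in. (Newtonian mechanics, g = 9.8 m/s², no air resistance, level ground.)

v₀ = 67.11 mph × 0.44704 = 30.0009 m/s
R = v₀² × sin(2θ) / g = 30.0009² × sin(2 × 53°) / 9.8 = 900.054 × 0.961262 / 9.8 = 88.2845 m
R = 88.2845 m / 0.0254 = 3476 in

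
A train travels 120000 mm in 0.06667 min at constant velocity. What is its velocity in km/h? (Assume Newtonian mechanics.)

d = 120000 mm × 0.001 = 120.0 m
t = 0.06667 min × 60.0 = 4.0002 s
v = d / t = 120.0 / 4.0002 = 29.9985 m/s
v = 29.9985 m/s / 0.2777777777777778 = 108.0 km/h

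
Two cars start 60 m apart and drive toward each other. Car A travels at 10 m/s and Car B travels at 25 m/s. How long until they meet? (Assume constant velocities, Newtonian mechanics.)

Combined speed: v_combined = 10 + 25 = 35 m/s
Time to meet: t = d/v_combined = 60/35 = 1.71 s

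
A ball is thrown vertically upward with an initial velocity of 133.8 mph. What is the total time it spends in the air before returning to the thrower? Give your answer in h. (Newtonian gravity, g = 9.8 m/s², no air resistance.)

v₀ = 133.8 mph × 0.44704 = 59.814 m/s
t_total = 2 × v₀ / g = 2 × 59.814 / 9.8 = 12.2069 s
t_total = 12.2069 s / 3600.0 = 0.003391 h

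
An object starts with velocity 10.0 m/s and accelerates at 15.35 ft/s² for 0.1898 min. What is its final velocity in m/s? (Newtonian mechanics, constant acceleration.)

a = 15.35 ft/s² × 0.3048 = 4.67868 m/s²
t = 0.1898 min × 60.0 = 11.388 s
v = v₀ + a × t = 10.0 + 4.67868 × 11.388 = 63.28 m/s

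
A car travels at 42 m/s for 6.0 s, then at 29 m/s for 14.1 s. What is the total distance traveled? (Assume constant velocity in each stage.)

d₁ = v₁t₁ = 42 × 6.0 = 252.0 m
d₂ = v₂t₂ = 29 × 14.1 = 408.9 m
d_total = 252.0 + 408.9 = 660.9 m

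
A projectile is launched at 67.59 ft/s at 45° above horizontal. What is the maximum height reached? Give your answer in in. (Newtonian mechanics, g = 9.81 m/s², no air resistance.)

v₀ = 67.59 ft/s × 0.3048 = 20.6014 m/s
H = v₀² × sin²(θ) / (2g) = 20.6014² × sin(45°)² / (2 × 9.81) = 424.418 × 0.5 / 19.62 = 10.816 m
H = 10.816 m / 0.0254 = 425.8 in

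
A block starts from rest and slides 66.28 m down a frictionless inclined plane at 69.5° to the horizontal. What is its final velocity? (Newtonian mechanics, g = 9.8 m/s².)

a = g sin(θ) = 9.8 × sin(69.5°) = 9.1794 m/s²
v = √(2ad) = √(2 × 9.1794 × 66.28) = 34.88 m/s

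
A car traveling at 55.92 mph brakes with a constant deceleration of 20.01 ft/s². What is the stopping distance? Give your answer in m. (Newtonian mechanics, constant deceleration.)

v₀ = 55.92 mph × 0.44704 = 24.9985 m/s
a = 20.01 ft/s² × 0.3048 = 6.09905 m/s²
d = v₀² / (2a) = 24.9985² / (2 × 6.09905) = 624.925 / 12.1981 = 51.23 m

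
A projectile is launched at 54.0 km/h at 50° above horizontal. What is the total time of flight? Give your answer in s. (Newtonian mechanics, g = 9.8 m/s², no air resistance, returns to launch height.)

v₀ = 54.0 km/h × 0.2777777777777778 = 15.0 m/s
T = 2 × v₀ × sin(θ) / g = 2 × 15.0 × sin(50°) / 9.8 = 2 × 15.0 × 0.766044 / 9.8 = 2.345 s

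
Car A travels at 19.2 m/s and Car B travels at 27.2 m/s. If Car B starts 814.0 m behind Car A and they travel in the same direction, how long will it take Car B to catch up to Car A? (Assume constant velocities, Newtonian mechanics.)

Relative speed: v_rel = 27.2 - 19.2 = 8.0 m/s
Time to catch: t = d₀/v_rel = 814.0/8.0 = 101.75 s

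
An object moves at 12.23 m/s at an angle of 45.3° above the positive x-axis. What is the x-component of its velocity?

vₓ = v cos(θ) = 12.23 × cos(45.3°) = 8.6 m/s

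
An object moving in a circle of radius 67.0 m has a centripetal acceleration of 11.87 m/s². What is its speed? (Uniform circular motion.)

v = √(a_c × r) = √(11.87 × 67.0) = 28.2 m/s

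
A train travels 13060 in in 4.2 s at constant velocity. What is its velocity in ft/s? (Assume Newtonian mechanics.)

d = 13060 in × 0.0254 = 331.724 m
v = d / t = 331.724 / 4.2 = 78.9819 m/s
v = 78.9819 m/s / 0.3048 = 259.1 ft/s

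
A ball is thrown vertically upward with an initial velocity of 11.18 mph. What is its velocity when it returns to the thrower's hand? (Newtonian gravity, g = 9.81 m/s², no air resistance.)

By conservation of energy (no air resistance), the ball returns to the throw height with the same speed as launch, but directed downward.
|v_ground| = v₀ = 11.18 mph
v_ground = 11.18 mph (downward)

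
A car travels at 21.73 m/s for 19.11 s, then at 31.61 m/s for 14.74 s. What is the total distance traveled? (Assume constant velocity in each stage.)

d₁ = v₁t₁ = 21.73 × 19.11 = 415.2603 m
d₂ = v₂t₂ = 31.61 × 14.74 = 465.9314 m
d_total = 415.2603 + 465.9314 = 881.19 m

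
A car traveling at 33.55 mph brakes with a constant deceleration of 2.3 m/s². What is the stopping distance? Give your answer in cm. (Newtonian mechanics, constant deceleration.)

v₀ = 33.55 mph × 0.44704 = 14.9982 m/s
d = v₀² / (2a) = 14.9982² / (2 × 2.3) = 224.946 / 4.6 = 48.9013 m
d = 48.9013 m / 0.01 = 4890 cm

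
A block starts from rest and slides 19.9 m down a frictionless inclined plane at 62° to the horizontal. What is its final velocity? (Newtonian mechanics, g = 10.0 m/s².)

a = g sin(θ) = 10.0 × sin(62°) = 8.8295 m/s²
v = √(2ad) = √(2 × 8.8295 × 19.9) = 18.75 m/s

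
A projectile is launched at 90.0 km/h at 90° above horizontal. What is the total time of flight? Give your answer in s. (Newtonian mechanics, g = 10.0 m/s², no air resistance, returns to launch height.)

v₀ = 90.0 km/h × 0.2777777777777778 = 25.0 m/s
T = 2 × v₀ × sin(θ) / g = 2 × 25.0 × sin(90°) / 10.0 = 2 × 25.0 × 1.0 / 10.0 = 5.0 s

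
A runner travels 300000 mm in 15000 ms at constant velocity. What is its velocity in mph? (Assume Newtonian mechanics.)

d = 300000 mm × 0.001 = 300.0 m
t = 15000 ms × 0.001 = 15.0 s
v = d / t = 300.0 / 15.0 = 20.0 m/s
v = 20.0 m/s / 0.44704 = 44.74 mph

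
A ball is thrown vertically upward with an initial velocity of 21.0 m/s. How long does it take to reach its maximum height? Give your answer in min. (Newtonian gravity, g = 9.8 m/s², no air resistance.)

t_up = v₀ / g = 21.0 / 9.8 = 2.14286 s
t_up = 2.14286 s / 60.0 = 0.03571 min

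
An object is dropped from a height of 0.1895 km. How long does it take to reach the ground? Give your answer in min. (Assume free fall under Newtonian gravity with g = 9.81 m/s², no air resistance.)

h = 0.1895 km × 1000.0 = 189.5 m
t = √(2h/g) = √(2 × 189.5 / 9.81) = 6.21563 s
t = 6.21563 s / 60.0 = 0.1036 min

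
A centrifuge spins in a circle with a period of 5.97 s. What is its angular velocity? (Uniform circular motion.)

ω = 2π/T = 2π/5.97 = 1.0525 rad/s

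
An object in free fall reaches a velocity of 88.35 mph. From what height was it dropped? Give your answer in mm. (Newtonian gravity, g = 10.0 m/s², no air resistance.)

v = 88.35 mph × 0.44704 = 39.496 m/s
h = v² / (2g) = 39.496² / (2 × 10.0) = 77.9967 m
h = 77.9967 m / 0.001 = 78000 mm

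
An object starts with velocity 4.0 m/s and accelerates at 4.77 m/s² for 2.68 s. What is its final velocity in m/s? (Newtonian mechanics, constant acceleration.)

v = v₀ + a × t = 4.0 + 4.77 × 2.68 = 16.78 m/s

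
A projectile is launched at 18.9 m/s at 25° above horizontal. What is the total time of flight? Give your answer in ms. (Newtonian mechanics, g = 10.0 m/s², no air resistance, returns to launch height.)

T = 2 × v₀ × sin(θ) / g = 2 × 18.9 × sin(25°) / 10.0 = 2 × 18.9 × 0.4226183 / 10.0 = 1.597497 s
T = 1.597497 s / 0.001 = 1597 ms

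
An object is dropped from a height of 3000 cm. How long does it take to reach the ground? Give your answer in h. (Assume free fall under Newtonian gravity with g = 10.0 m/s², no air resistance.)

h = 3000 cm × 0.01 = 30.0 m
t = √(2h/g) = √(2 × 30.0 / 10.0) = 2.44949 s
t = 2.44949 s / 3600.0 = 0.0006804 h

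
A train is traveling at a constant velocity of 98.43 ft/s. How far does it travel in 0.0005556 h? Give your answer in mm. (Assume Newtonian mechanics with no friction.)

v = 98.43 ft/s × 0.3048 = 30.0015 m/s
t = 0.0005556 h × 3600.0 = 2.00016 s
d = v × t = 30.0015 × 2.00016 = 60.0078 m
d = 60.0078 m / 0.001 = 60010 mm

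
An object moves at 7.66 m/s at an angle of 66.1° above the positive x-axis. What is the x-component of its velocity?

vₓ = v cos(θ) = 7.66 × cos(66.1°) = 3.1 m/s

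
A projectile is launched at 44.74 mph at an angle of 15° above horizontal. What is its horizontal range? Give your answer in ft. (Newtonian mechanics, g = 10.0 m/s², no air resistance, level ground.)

v₀ = 44.74 mph × 0.44704 = 20.0006 m/s
R = v₀² × sin(2θ) / g = 20.0006² × sin(2 × 15°) / 10.0 = 400.024 × 0.5 / 10.0 = 20.0012 m
R = 20.0012 m / 0.3048 = 65.62 ft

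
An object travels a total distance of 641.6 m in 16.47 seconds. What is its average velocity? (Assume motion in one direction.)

v_avg = Δd / Δt = 641.6 / 16.47 = 38.96 m/s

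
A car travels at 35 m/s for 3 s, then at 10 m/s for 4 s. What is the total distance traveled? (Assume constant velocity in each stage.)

d₁ = v₁t₁ = 35 × 3 = 105 m
d₂ = v₂t₂ = 10 × 4 = 40 m
d_total = 105 + 40 = 145 m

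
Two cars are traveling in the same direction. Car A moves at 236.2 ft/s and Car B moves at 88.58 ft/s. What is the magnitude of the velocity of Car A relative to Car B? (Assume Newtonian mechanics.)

v_rel = |v_A - v_B| = |236.2 - 88.58| = 147.62 ft/s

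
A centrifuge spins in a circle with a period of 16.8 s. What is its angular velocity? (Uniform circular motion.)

ω = 2π/T = 2π/16.8 = 0.374 rad/s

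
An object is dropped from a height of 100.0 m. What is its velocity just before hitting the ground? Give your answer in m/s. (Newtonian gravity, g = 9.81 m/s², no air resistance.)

v = √(2gh) = √(2 × 9.81 × 100.0) = 44.29 m/s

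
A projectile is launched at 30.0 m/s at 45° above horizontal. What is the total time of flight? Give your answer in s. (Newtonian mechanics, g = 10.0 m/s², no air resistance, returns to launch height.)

T = 2 × v₀ × sin(θ) / g = 2 × 30.0 × sin(45°) / 10.0 = 2 × 30.0 × 0.707107 / 10.0 = 4.243 s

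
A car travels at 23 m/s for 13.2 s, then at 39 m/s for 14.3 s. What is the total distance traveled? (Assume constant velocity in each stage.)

d₁ = v₁t₁ = 23 × 13.2 = 303.6 m
d₂ = v₂t₂ = 39 × 14.3 = 557.7 m
d_total = 303.6 + 557.7 = 861.3 m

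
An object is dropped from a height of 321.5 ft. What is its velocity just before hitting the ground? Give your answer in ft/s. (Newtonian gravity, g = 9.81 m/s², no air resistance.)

h = 321.5 ft × 0.3048 = 97.9932 m
v = √(2gh) = √(2 × 9.81 × 97.9932) = 43.8478 m/s
v = 43.8478 m/s / 0.3048 = 143.9 ft/s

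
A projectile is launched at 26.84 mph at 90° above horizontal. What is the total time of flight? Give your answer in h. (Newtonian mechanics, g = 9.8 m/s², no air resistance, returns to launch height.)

v₀ = 26.84 mph × 0.44704 = 11.9986 m/s
T = 2 × v₀ × sin(θ) / g = 2 × 11.9986 × sin(90°) / 9.8 = 2 × 11.9986 × 1.0 / 9.8 = 2.44869 s
T = 2.44869 s / 3600.0 = 0.0006802 h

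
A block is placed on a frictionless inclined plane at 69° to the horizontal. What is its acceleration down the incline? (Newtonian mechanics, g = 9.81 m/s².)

a = g sin(θ) = 9.81 × sin(69°) = 9.81 × 0.9336 = 9.16 m/s²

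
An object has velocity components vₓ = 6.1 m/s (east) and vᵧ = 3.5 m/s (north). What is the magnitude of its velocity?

|v| = √(vₓ² + vᵧ²) = √(6.1² + 3.5²) = √(49.46) = 7.03 m/s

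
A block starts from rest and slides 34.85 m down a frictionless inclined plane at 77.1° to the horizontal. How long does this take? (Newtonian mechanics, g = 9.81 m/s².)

a = g sin(θ) = 9.81 × sin(77.1°) = 9.5624 m/s²
t = √(2d/a) = √(2 × 34.85 / 9.5624) = 2.7 s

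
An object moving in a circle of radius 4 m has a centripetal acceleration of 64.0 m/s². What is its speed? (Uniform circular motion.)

v = √(a_c × r) = √(64.0 × 4) = 16.0 m/s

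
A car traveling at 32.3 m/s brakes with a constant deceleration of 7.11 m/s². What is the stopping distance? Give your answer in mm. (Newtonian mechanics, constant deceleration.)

d = v₀² / (2a) = 32.3² / (2 × 7.11) = 1043.29 / 14.22 = 73.3678 m
d = 73.3678 m / 0.001 = 73370 mm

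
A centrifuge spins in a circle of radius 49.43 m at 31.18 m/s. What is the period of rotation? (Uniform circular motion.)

T = 2πr/v = 2π×49.43/31.18 = 9.96 s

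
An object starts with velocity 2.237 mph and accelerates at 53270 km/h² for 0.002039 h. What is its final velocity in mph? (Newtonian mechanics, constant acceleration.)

v₀ = 2.237 mph × 0.44704 = 1.00003 m/s
a = 53270 km/h² × 7.716049382716049e-05 = 4.11034 m/s²
t = 0.002039 h × 3600.0 = 7.3404 s
v = v₀ + a × t = 1.00003 + 4.11034 × 7.3404 = 31.1716 m/s
v = 31.1716 m/s / 0.44704 = 69.73 mph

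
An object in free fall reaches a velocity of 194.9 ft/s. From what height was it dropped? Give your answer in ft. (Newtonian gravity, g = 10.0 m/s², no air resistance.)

v = 194.9 ft/s × 0.3048 = 59.4055 m/s
h = v² / (2g) = 59.4055² / (2 × 10.0) = 176.451 m
h = 176.451 m / 0.3048 = 578.9 ft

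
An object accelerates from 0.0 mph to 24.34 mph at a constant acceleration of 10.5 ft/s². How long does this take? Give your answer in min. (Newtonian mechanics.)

v₀ = 0.0 mph × 0.44704 = 0.0 m/s
v = 24.34 mph × 0.44704 = 10.881 m/s
a = 10.5 ft/s² × 0.3048 = 3.2004 m/s²
t = (v - v₀) / a = (10.881 - 0.0) / 3.2004 = 3.39989 s
t = 3.39989 s / 60.0 = 0.05666 min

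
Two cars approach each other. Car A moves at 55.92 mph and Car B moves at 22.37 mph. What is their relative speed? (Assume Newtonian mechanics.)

v_rel = v_A + v_B = 55.92 + 22.37 = 78.29 mph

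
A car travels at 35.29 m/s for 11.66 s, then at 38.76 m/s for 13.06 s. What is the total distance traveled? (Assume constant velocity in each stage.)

d₁ = v₁t₁ = 35.29 × 11.66 = 411.4814 m
d₂ = v₂t₂ = 38.76 × 13.06 = 506.2056 m
d_total = 411.4814 + 506.2056 = 917.69 m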